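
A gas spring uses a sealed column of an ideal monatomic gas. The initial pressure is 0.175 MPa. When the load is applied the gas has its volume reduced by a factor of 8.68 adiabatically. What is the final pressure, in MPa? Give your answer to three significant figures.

P₂ ≈ 6.42 MPa

Adiabatic: P₁V₁^γ = P₂V₂^γ ⇒ P₂ = P₁ (V₁/V₂)^γ.
For a monatomic ideal gas γ = 5/3.
P₂ = 0.175 × 8.68^(5/3) = 6.416 MPa.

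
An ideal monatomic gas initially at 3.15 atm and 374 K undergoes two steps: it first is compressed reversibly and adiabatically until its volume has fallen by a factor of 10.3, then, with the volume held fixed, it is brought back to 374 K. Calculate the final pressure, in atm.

P₃ ≈ 32.4 atm

For a monatomic ideal gas γ = 5/3.
Adiabatic step (PV^γ = const): P₂ = 3.15×10.3^(5/3) = 153.6 atm; T₂ = 374×10.3^(2/3) = 1771 K.
Isochoric: P₃ = P₂(T₃/T₂) = 153.6 × (374/1771) = 32.45 atm.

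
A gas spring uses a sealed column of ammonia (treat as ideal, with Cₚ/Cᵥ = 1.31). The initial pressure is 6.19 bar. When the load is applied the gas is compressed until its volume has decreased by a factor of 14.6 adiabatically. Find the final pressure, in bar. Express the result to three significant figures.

P₂ ≈ 207 bar

Since PV^γ is constant along a reversible adiabat, P₂ = P₁ (V₁/V₂)^γ.
P₂ = 6.19 × 14.6^(1.31) = 207.5 bar.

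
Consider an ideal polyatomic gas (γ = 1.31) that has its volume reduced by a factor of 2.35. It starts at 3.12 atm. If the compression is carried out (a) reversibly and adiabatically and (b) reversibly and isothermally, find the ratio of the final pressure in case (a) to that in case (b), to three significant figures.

P_adiabatic / P_isothermal ≈ 1.30

Isothermal: P_b = P₁(V₁/V₂) = 3.12×2.35.
Adiabatic: P_a = P₁(V₁/V₂)^γ = 3.12×2.35^(1.31).
P_a/P_b = (V₁/V₂)^(γ−1) = 2.35^(0.31) = 1.303.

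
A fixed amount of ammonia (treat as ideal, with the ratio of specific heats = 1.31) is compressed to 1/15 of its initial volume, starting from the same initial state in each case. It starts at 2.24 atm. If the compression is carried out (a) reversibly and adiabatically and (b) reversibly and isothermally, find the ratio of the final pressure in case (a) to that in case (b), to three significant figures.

Isothermal: P_b = P₁(V₁/V₂) = 2.24×15.
Adiabatic: P_a = P₁(V₁/V₂)^γ = 2.24×15^(1.31).
P_a/P_b = (V₁/V₂)^(γ−1) = 15^(0.31) = 2.315.

P_adiabatic / P_isothermal ≈ 2.32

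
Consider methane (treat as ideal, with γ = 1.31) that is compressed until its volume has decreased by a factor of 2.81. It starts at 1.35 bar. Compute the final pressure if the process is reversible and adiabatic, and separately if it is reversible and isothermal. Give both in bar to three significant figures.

adiabatic: 5.23 bar; isothermal: 3.79 bar

Isothermal: P₂ = P₁(V₁/V₂) = 1.35×2.81 = 3.794 bar.
Adiabatic: P₂ = P₁(V₁/V₂)^γ = 1.35×2.81^(1.31) = 5.226 bar.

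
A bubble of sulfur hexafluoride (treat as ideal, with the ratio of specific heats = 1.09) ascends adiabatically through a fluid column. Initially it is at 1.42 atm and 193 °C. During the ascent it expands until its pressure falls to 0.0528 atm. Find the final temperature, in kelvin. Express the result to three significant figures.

T₂ ≈ 355 K

Adiabatic: T₂/T₁ = (P₂/P₁)^((γ−1)/γ).
T₁ = 193 °C = 466.1 K.
T₂ = 466.1 × (0.0528/1.42)^(0.0826) = 355.2 K.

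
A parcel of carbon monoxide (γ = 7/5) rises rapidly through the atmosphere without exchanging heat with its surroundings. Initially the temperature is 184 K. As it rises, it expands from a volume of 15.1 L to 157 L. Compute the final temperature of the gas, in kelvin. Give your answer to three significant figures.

T₂ ≈ 72.1 K

Adiabatic: T₁V₁^(γ−1) = T₂V₂^(γ−1) ⇒ T₂ = T₁ (V₁/V₂)^(γ−1).
T₂ = 184 × (15.1/157)^(2/5) = 72.12 K.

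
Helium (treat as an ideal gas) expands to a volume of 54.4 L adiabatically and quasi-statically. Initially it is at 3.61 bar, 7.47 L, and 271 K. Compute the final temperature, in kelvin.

T₂ ≈ 72.1 K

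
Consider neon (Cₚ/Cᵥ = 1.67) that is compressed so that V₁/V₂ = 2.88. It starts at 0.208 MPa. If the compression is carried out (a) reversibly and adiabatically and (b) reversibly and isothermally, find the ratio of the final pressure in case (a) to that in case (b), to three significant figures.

P_adiabatic / P_isothermal ≈ 2.03

Isothermal: P_b = P₁(V₁/V₂) = 0.208×2.88.
Adiabatic: P_a = P₁(V₁/V₂)^γ = 0.208×2.88^(1.67).
P_a/P_b = (V₁/V₂)^(γ−1) = 2.88^(0.67) = 2.031.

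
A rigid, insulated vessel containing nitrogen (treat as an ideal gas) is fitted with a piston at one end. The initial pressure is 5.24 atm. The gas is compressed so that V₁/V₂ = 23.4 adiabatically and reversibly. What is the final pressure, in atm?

P₂ ≈ 433 atm

Since PV^γ is constant along a reversible adiabat, P₂ = P₁ (V₁/V₂)^γ.
For a diatomic ideal gas γ = 7/5.
P₂ = 5.24 × 23.4^(7/5) = 432.7 atm.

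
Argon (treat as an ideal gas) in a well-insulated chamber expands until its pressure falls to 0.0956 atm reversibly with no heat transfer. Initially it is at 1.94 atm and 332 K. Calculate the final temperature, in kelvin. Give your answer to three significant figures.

Along an adiabat T P^((1−γ)/γ) is constant, so T₂ = T₁ (P₂/P₁)^((γ−1)/γ).
For a monatomic ideal gas γ = 5/3, so (γ−1)/γ = 2/5.
T₂ = 332 × (0.0956/1.94)^(2/5) = 99.59 K.

T₂ ≈ 99.6 K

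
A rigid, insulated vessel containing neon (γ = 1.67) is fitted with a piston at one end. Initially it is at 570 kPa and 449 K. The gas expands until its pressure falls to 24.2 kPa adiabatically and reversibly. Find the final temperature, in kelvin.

T₂ ≈ 126 K

Along an adiabat T P^((1−γ)/γ) is constant, so T₂ = T₁ (P₂/P₁)^((γ−1)/γ).
T₂ = 449 × (24.2/570)^(0.401) = 126.4 K.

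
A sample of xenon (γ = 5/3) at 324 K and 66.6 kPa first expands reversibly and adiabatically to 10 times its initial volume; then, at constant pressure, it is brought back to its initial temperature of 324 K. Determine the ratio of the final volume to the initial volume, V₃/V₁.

V₃/V₁ ≈ 46.4

Adiabatic step: V₂/V₁ = 10; T₂ = T₁·(1/10)^(2/3) = 69.8 K.
Isobaric step: V₃/V₂ = T₃/T₂ = 324/69.8.
V₃/V₁ = (V₂/V₁)(V₃/V₂) = 10 × (324/69.8) = 46.42.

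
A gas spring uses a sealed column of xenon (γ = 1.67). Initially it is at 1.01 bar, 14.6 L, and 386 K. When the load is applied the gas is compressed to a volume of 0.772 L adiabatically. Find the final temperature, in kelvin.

Adiabatic: T₁V₁^(γ−1) = T₂V₂^(γ−1) ⇒ T₂ = T₁ (V₁/V₂)^(γ−1).
T₂ = 386 × (14.6/0.772)^(0.67) = 2767 K.

T₂ ≈ 2770 K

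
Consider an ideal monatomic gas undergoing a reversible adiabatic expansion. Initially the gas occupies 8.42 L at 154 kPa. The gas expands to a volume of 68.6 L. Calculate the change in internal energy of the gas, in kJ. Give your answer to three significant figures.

ΔU ≈ -1.46 kJ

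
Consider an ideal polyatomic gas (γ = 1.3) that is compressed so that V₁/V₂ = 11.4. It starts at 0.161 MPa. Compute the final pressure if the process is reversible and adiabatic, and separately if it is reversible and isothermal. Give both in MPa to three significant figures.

Isothermal: P₂ = P₁(V₁/V₂) = 0.161×11.4 = 1.835 MPa.
Adiabatic: P₂ = P₁(V₁/V₂)^γ = 0.161×11.4^(1.3) = 3.809 MPa.

adiabatic: 3.81 MPa; isothermal: 1.84 MPa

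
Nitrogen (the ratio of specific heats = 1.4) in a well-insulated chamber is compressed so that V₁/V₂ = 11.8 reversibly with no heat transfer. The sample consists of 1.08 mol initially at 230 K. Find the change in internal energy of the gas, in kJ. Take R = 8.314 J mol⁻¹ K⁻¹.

ΔU ≈ 8.69 kJ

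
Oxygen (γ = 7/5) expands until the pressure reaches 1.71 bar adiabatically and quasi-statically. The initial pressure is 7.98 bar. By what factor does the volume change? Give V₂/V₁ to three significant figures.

From PV^γ = const, V₂/V₁ = (P₁/P₂)^(1/γ).
V₂/V₁ = (7.98/1.71)^(5/7) = 3.005.

V₂/V₁ ≈ 3.01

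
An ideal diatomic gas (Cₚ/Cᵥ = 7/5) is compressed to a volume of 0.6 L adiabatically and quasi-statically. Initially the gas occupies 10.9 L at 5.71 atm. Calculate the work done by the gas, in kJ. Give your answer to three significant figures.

W ≈ -34.5 kJ

P₂ = P₁(V₁/V₂)^γ = 5.71×(10.9/0.6)^(7/5) = 330.8 atm.
For a reversible adiabat, W_by_gas = (P₁V₁ − P₂V₂)/(γ−1).
W_by = (578600×0.0109 − 3.352×10^7×0.0006) / (2/5) = -34520 J.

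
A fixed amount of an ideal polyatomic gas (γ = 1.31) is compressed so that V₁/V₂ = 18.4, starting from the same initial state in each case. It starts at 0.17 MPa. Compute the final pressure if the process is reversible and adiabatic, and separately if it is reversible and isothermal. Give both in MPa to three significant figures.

Isothermal: P₂ = P₁(V₁/V₂) = 0.17×18.4 = 3.128 MPa.
Adiabatic: P₂ = P₁(V₁/V₂)^γ = 0.17×18.4^(1.31) = 7.715 MPa.

adiabatic: 7.72 MPa; isothermal: 3.13 MPa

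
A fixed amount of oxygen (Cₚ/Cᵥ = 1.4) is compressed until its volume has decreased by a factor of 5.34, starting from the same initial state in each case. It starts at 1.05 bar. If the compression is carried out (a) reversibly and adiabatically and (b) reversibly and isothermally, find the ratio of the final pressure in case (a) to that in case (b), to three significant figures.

Isothermal: P_b = P₁(V₁/V₂) = 1.05×5.34.
Adiabatic: P_a = P₁(V₁/V₂)^γ = 1.05×5.34^(1.4).
P_a/P_b = (V₁/V₂)^(γ−1) = 5.34^(0.4) = 1.954.

P_adiabatic / P_isothermal ≈ 1.95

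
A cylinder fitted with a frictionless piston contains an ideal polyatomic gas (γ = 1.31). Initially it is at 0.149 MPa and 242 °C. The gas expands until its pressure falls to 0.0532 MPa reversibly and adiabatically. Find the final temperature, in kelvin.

T₂ ≈ 404 K

Adiabatic: T₂/T₁ = (P₂/P₁)^((γ−1)/γ).
T₁ = 242 °C = 515.1 K.
T₂ = 515.1 × (0.0532/0.149)^(0.237) = 403.7 K.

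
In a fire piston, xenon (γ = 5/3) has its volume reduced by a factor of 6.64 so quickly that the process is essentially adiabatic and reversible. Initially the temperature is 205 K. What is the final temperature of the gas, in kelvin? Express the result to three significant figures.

T₂ ≈ 724 K

Adiabatic: T₁V₁^(γ−1) = T₂V₂^(γ−1) ⇒ T₂ = T₁ (V₁/V₂)^(γ−1).
T₂ = 205 × 6.64^(2/3) = 724.2 K.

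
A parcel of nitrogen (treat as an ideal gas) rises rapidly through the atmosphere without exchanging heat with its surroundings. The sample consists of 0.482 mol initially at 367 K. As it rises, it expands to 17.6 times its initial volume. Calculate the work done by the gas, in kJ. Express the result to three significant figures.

For a reversible adiabat TV^(γ−1) is constant, so T₂ = T₁ (V₁/V₂)^(γ−1).
γ = 7/5 for a diatomic ideal gas, so γ−1 = 2/5.
T₂ = 367 × (1/17.6)^(2/5) = 116.5 K.
Q = 0, so ΔU = W_on_gas = nCᵥΔT with Cᵥ = R/(γ−1) = 20.79 J/(mol·K).
ΔU = 0.482 × 20.79 × (116.5 − 367) = -2509 J.
Work done by the gas = −ΔU = 2509 J.

W ≈ 2.51 kJ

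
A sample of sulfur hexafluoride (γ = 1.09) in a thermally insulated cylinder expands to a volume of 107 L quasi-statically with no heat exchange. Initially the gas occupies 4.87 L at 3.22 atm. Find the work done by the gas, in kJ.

W ≈ 4.29 kJ

P₂ = P₁(V₁/V₂)^γ = 3.22×(4.87/107)^(1.09) = 0.111 atm.
For a reversible adiabat, W_by_gas = (P₁V₁ − P₂V₂)/(γ−1).
W_by = (326300×0.00487 − 11240×0.107) / (0.09) = 4286 J.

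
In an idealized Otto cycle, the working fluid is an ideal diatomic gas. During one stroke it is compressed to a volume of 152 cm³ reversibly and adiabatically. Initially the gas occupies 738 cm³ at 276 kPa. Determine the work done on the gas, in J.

W ≈ 449 J

γ = 7/5 for a diatomic ideal gas.
P₂ = P₁(V₁/V₂)^γ = 276×(738/152)^(7/5) = 2521 kPa.
For a reversible adiabat, W_by_gas = (P₁V₁ − P₂V₂)/(γ−1).
W_by = (276000×0.000738 − 2.521×10^6×0.000152) / (2/5) = -448.8 J.
W_on_gas = −W_by = 448.8 J.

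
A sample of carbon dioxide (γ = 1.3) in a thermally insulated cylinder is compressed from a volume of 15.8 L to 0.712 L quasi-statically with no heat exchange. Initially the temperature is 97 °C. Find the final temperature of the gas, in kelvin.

Adiabatic: T₁V₁^(γ−1) = T₂V₂^(γ−1) ⇒ T₂ = T₁ (V₁/V₂)^(γ−1).
T₁ = 97 °C = 370.1 K.
T₂ = 370.1 × (15.8/0.712)^(0.3) = 938.1 K.

T₂ ≈ 938 K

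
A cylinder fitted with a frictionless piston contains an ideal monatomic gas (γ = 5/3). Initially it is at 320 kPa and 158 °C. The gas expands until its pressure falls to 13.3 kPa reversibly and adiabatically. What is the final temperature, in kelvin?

T₂ ≈ 121 K

Along an adiabat T P^((1−γ)/γ) is constant, so T₂ = T₁ (P₂/P₁)^((γ−1)/γ).
T₁ = 158 °C = 431.1 K.
T₂ = 431.1 × (13.3/320)^(2/5) = 120.8 K.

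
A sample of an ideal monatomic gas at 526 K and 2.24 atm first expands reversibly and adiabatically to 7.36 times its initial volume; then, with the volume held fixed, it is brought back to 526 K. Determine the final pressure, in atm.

For a monatomic ideal gas γ = 5/3.
Adiabatic step (PV^γ = const): P₂ = 2.24×(1/7.36)^(5/3) = 0.08044 atm; T₂ = 526×(1/7.36)^(2/3) = 139 K.
Isochoric: P₃ = P₂(T₃/T₂) = 0.08044 × (526/139) = 0.3043 atm.

P₃ ≈ 0.304 atm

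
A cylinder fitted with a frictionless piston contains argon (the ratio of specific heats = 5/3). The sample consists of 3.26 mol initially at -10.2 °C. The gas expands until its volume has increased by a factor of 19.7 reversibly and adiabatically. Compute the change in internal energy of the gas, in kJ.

ΔU ≈ -9.22 kJ

Adiabatic: T₁V₁^(γ−1) = T₂V₂^(γ−1) ⇒ T₂ = T₁ (V₁/V₂)^(γ−1).
T₁ = -10.2 °C = 262.9 K.
T₂ = 262.9 × (1/19.7)^(2/3) = 36.05 K.
Q = 0, so ΔU = W_on_gas = nCᵥΔT with Cᵥ = R/(γ−1) = 12.47 J/(mol·K).
ΔU = 3.26 × 12.47 × (36.05 − 262.9) = -9225 J.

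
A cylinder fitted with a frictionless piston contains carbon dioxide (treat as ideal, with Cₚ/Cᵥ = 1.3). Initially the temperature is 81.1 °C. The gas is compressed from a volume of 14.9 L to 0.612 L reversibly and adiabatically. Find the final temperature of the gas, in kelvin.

T₂ ≈ 923 K

For a reversible adiabat TV^(γ−1) is constant, so T₂ = T₁ (V₁/V₂)^(γ−1).
T₁ = 81.1 °C = 354.2 K.
T₂ = 354.2 × (14.9/0.612)^(0.3) = 923.1 K.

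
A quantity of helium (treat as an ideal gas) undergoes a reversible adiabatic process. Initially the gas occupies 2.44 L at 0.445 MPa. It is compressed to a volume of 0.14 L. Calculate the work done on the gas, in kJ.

W ≈ 9.32 kJ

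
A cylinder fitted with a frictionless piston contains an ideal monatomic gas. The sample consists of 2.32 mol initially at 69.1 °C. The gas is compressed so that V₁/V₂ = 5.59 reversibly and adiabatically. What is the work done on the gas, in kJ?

Adiabatic: T₁V₁^(γ−1) = T₂V₂^(γ−1) ⇒ T₂ = T₁ (V₁/V₂)^(γ−1).
γ = 5/3 for a monatomic ideal gas, so γ−1 = 2/3.
T₁ = 69.1 °C = 342.2 K.
T₂ = 342.2 × 5.59^(2/3) = 1078 K.
Q = 0, so ΔU = W_on_gas = nCᵥΔT with Cᵥ = R/(γ−1) = 12.47 J/(mol·K).
ΔU = 2.32 × 12.47 × (1078 − 342.2) = 21290 J.

W ≈ 21.3 kJ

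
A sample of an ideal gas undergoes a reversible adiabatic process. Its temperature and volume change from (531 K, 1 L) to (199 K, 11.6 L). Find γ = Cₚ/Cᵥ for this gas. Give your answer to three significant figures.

γ ≈ 1.40

TV^(γ−1) = const ⇒ γ − 1 = ln(T₂/T₁) / ln(V₁/V₂).
γ = 1 + ln(199/531) / ln(1/11.6) = 1.4.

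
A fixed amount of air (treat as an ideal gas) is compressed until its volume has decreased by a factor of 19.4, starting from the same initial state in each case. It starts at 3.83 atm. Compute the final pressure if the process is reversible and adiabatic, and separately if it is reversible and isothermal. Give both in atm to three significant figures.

adiabatic: 243 atm; isothermal: 74.3 atm

For a diatomic ideal gas γ = 7/5.
Isothermal: P₂ = P₁(V₁/V₂) = 3.83×19.4 = 74.3 atm.
Adiabatic: P₂ = P₁(V₁/V₂)^γ = 3.83×19.4^(7/5) = 243.3 atm.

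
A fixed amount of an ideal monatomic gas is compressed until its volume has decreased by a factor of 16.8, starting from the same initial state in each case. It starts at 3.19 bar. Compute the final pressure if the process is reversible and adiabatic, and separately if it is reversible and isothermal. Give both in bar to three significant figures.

adiabatic: 352 bar; isothermal: 53.6 bar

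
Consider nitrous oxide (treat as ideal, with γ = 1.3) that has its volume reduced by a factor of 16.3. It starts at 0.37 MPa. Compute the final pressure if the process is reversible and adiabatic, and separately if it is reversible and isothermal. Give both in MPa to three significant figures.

Isothermal: P₂ = P₁(V₁/V₂) = 0.37×16.3 = 6.031 MPa.
Adiabatic: P₂ = P₁(V₁/V₂)^γ = 0.37×16.3^(1.3) = 13.93 MPa.

adiabatic: 13.9 MPa; isothermal: 6.03 MPa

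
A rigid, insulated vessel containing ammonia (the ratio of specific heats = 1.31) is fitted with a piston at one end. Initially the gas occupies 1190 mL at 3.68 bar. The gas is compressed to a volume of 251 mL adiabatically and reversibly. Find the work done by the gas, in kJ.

P₂ = P₁(V₁/V₂)^γ = 3.68×(1190/251)^(1.31) = 28.26 bar.
For a reversible adiabat, W_by_gas = (P₁V₁ − P₂V₂)/(γ−1).
W_by = (368000×0.00119 − 2.826×10^6×0.000251) / (0.31) = -875.9 J.

W ≈ -0.876 kJ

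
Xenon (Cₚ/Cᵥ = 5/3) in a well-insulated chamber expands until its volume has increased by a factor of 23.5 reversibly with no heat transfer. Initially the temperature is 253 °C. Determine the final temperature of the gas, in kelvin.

T₂ ≈ 64.1 K

For a reversible adiabat TV^(γ−1) is constant, so T₂ = T₁ (V₁/V₂)^(γ−1).
T₁ = 253 °C = 526.1 K.
T₂ = 526.1 × (1/23.5)^(2/3) = 64.13 K.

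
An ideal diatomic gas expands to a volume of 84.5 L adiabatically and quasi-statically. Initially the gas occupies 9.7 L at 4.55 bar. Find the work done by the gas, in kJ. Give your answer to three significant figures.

W ≈ 6.39 kJ

γ = 7/5 for a diatomic ideal gas.
P₂ = P₁(V₁/V₂)^γ = 4.55×(9.7/84.5)^(7/5) = 0.2197 bar.
For a reversible adiabat, W_by_gas = (P₁V₁ − P₂V₂)/(γ−1).
W_by = (455000×0.0097 − 21970×0.0845) / (2/5) = 6392 J.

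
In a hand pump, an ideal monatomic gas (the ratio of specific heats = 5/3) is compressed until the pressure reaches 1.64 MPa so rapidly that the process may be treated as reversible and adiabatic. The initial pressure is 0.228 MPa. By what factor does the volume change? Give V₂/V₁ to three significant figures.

V₂/V₁ ≈ 0.306

From PV^γ = const, V₂/V₁ = (P₁/P₂)^(1/γ).
V₂/V₁ = (0.228/1.64)^(3/5) = 0.3061.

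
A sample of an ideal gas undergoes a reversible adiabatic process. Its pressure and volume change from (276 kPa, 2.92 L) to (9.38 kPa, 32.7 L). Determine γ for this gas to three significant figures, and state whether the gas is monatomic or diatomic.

PV^γ = const ⇒ γ = ln(P₂/P₁) / ln(V₁/V₂).
γ = ln(9.38/276) / ln(2.92/32.7) = 1.4.
γ ≈ 1.40 is close to 7/5, so the gas is diatomic.

γ ≈ 1.40; diatomic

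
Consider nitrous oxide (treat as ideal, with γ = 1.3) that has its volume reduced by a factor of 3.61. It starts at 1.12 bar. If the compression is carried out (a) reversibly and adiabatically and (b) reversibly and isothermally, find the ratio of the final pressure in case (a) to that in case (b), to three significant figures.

Isothermal: P_b = P₁(V₁/V₂) = 1.12×3.61.
Adiabatic: P_a = P₁(V₁/V₂)^γ = 1.12×3.61^(1.3).
P_a/P_b = (V₁/V₂)^(γ−1) = 3.61^(0.3) = 1.47.

P_adiabatic / P_isothermal ≈ 1.47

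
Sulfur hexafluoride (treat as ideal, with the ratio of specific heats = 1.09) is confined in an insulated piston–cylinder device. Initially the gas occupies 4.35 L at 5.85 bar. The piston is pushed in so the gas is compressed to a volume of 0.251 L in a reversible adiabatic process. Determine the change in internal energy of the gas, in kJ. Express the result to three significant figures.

P₂ = P₁(V₁/V₂)^γ = 5.85×(4.35/0.251)^(1.09) = 131.1 bar.
For a reversible adiabat, W_by_gas = (P₁V₁ − P₂V₂)/(γ−1).
W_by = (585000×0.00435 − 1.311×10^7×0.000251) / (0.09) = -8276 J.
Q = 0 ⇒ ΔU = −W_by = 8276 J.

ΔU ≈ 8.28 kJ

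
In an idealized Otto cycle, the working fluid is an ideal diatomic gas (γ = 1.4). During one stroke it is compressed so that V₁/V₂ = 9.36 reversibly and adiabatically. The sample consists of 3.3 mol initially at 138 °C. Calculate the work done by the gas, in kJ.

W ≈ -40.8 kJ

Adiabatic: T₁V₁^(γ−1) = T₂V₂^(γ−1) ⇒ T₂ = T₁ (V₁/V₂)^(γ−1).
T₁ = 138 °C = 411.1 K.
T₂ = 411.1 × 9.36^(0.4) = 1006 K.
Q = 0, so ΔU = W_on_gas = nCᵥΔT with Cᵥ = R/(γ−1) = 20.79 J/(mol·K).
ΔU = 3.3 × 20.79 × (1006 − 411.1) = 40790 J.
Work done by the gas = −ΔU = -40790 J.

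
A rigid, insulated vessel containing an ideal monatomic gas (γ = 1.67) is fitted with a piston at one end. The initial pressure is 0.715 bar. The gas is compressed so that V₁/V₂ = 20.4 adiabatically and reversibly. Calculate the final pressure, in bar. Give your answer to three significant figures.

P₂ ≈ 110 bar

Since PV^γ is constant along a reversible adiabat, P₂ = P₁ (V₁/V₂)^γ.
P₂ = 0.715 × 20.4^(1.67) = 110 bar.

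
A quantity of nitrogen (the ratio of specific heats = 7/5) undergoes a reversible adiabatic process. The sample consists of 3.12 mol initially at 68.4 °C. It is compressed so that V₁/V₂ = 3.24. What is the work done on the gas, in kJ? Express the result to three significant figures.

W ≈ 13.3 kJ

For a reversible adiabat TV^(γ−1) is constant, so T₂ = T₁ (V₁/V₂)^(γ−1).
T₁ = 68.4 °C = 341.5 K.
T₂ = 341.5 × 3.24^(2/5) = 546.6 K.
Q = 0, so ΔU = W_on_gas = nCᵥΔT with Cᵥ = R/(γ−1) = 20.79 J/(mol·K).
ΔU = 3.12 × 20.79 × (546.6 − 341.5) = 13300 J.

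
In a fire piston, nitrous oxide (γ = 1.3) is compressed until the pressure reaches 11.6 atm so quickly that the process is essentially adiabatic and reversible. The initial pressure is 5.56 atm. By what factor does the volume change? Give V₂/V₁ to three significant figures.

V₂/V₁ ≈ 0.568

From PV^γ = const, V₂/V₁ = (P₁/P₂)^(1/γ).
V₂/V₁ = (5.56/11.6)^(0.769) = 0.568.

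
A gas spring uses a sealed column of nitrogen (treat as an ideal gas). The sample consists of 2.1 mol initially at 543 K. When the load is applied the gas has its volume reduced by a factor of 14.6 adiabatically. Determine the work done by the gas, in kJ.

W ≈ -45.6 kJ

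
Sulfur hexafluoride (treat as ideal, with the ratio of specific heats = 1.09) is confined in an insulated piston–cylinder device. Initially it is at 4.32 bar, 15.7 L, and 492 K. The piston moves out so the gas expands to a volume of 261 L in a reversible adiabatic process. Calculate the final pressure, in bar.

P₂ ≈ 0.202 bar

Adiabatic: P₁V₁^γ = P₂V₂^γ ⇒ P₂ = P₁ (V₁/V₂)^γ.
P₂ = 4.32 × (15.7/261)^(1.09) = 0.2018 bar.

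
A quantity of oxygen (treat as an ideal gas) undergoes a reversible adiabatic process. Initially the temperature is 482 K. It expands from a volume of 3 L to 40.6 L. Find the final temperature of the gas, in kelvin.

T₂ ≈ 170 K

For a reversible adiabat TV^(γ−1) is constant, so T₂ = T₁ (V₁/V₂)^(γ−1).
For a diatomic ideal gas γ = 7/5, so γ−1 = 2/5.
T₂ = 482 × (3/40.6)^(2/5) = 170 K.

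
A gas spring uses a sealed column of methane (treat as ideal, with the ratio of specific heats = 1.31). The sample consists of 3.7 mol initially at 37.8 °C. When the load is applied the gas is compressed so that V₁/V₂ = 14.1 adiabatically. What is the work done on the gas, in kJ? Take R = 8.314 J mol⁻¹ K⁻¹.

Adiabatic: T₁V₁^(γ−1) = T₂V₂^(γ−1) ⇒ T₂ = T₁ (V₁/V₂)^(γ−1).
T₁ = 37.8 °C = 310.9 K.
T₂ = 310.9 × 14.1^(0.31) = 706.2 K.
Q = 0, so ΔU = W_on_gas = nCᵥΔT with Cᵥ = R/(γ−1) = 26.82 J/(mol·K).
ΔU = 3.7 × 26.82 × (706.2 − 310.9) = 39220 J.

W ≈ 39.2 kJ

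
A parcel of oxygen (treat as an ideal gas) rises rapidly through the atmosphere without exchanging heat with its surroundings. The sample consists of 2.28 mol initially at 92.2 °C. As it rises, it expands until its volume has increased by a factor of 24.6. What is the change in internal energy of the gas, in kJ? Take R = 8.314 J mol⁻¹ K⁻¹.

For a reversible adiabat TV^(γ−1) is constant, so T₂ = T₁ (V₁/V₂)^(γ−1).
γ = 7/5 for a diatomic ideal gas, so γ−1 = 2/5.
T₁ = 92.2 °C = 365.3 K.
T₂ = 365.3 × (1/24.6)^(2/5) = 101.5 K.
Q = 0, so ΔU = W_on_gas = nCᵥΔT with Cᵥ = R/(γ−1) = 20.79 J/(mol·K).
ΔU = 2.28 × 20.79 × (101.5 − 365.3) = -12510 J.

ΔU ≈ -12.5 kJ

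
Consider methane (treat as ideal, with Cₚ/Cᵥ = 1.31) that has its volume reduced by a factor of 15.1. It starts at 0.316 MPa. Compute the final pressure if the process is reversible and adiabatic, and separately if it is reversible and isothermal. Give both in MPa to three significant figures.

adiabatic: 11.1 MPa; isothermal: 4.77 MPa

Isothermal: P₂ = P₁(V₁/V₂) = 0.316×15.1 = 4.772 MPa.
Adiabatic: P₂ = P₁(V₁/V₂)^γ = 0.316×15.1^(1.31) = 11.07 MPa.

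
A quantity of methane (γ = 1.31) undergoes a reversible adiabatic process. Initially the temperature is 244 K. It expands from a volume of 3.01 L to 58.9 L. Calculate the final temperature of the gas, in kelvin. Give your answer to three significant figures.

T₂ ≈ 97.1 K

For a reversible adiabat TV^(γ−1) is constant, so T₂ = T₁ (V₁/V₂)^(γ−1).
T₂ = 244 × (3.01/58.9)^(0.31) = 97.05 K.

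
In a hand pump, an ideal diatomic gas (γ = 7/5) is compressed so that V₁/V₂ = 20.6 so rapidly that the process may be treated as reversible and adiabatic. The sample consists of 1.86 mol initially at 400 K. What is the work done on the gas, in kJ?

For a reversible adiabat TV^(γ−1) is constant, so T₂ = T₁ (V₁/V₂)^(γ−1).
T₂ = 400 × 20.6^(2/5) = 1342 K.
Q = 0, so ΔU = W_on_gas = nCᵥΔT with Cᵥ = R/(γ−1) = 20.79 J/(mol·K).
ΔU = 1.86 × 20.79 × (1342 − 400) = 36400 J.

W ≈ 36.4 kJ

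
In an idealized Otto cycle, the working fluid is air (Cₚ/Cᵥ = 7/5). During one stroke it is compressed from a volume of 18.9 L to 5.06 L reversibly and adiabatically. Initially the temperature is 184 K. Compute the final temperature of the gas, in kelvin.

T₂ ≈ 312 K

For a reversible adiabat TV^(γ−1) is constant, so T₂ = T₁ (V₁/V₂)^(γ−1).
T₂ = 184 × (18.9/5.06)^(2/5) = 311.7 K.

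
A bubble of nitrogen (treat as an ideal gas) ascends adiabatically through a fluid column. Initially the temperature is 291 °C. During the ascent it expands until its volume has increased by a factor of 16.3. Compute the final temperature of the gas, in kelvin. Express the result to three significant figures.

For a reversible adiabat TV^(γ−1) is constant, so T₂ = T₁ (V₁/V₂)^(γ−1).
For a diatomic ideal gas γ = 7/5, so γ−1 = 2/5.
T₁ = 291 °C = 564.1 K.
T₂ = 564.1 × (1/16.3)^(2/5) = 184.7 K.

T₂ ≈ 185 K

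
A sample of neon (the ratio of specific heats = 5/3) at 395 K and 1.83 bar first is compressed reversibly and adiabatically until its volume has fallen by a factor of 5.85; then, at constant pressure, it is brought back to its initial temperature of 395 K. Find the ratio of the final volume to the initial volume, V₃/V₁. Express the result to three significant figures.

Adiabatic step: V₂/V₁ = 0.1709; T₂ = T₁·5.85^(2/3) = 1282 K.
Isobaric step: V₃/V₂ = T₃/T₂ = 395/1282.
V₃/V₁ = (V₂/V₁)(V₃/V₂) = 0.1709 × (395/1282) = 0.05265.

V₃/V₁ ≈ 0.0527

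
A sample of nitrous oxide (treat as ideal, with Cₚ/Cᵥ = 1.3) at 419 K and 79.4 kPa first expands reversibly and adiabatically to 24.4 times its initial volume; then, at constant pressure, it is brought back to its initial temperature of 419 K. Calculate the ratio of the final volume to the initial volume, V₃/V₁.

V₃/V₁ ≈ 63.6

Adiabatic step: V₂/V₁ = 24.4; T₂ = T₁·(1/24.4)^(0.3) = 160.7 K.
Isobaric step: V₃/V₂ = T₃/T₂ = 419/160.7.
V₃/V₁ = (V₂/V₁)(V₃/V₂) = 24.4 × (419/160.7) = 63.62.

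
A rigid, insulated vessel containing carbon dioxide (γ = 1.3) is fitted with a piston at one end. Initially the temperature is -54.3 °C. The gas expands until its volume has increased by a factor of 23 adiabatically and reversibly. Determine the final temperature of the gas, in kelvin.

T₂ ≈ 85.4 K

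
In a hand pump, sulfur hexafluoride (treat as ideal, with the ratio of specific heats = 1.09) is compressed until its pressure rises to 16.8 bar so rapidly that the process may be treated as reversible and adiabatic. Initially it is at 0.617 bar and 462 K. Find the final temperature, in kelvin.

T₂ ≈ 607 K

Along an adiabat T P^((1−γ)/γ) is constant, so T₂ = T₁ (P₂/P₁)^((γ−1)/γ).
T₂ = 462 × (16.8/0.617)^(0.0826) = 606.9 K.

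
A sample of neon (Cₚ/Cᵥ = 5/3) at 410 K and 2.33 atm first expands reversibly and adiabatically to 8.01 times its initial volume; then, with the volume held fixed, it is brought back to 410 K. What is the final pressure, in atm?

P₃ ≈ 0.291 atm

Adiabatic step (PV^γ = const): P₂ = 2.33×(1/8.01)^(5/3) = 0.07266 atm; T₂ = 410×(1/8.01)^(2/3) = 102.4 K.
Isochoric: P₃ = P₂(T₃/T₂) = 0.07266 × (410/102.4) = 0.2909 atm.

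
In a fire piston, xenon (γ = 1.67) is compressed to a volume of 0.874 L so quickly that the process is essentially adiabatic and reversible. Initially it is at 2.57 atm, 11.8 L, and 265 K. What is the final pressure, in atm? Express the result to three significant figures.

Adiabatic: P₁V₁^γ = P₂V₂^γ ⇒ P₂ = P₁ (V₁/V₂)^γ.
P₂ = 2.57 × (11.8/0.874)^(1.67) = 198.5 atm.

P₂ ≈ 198 atm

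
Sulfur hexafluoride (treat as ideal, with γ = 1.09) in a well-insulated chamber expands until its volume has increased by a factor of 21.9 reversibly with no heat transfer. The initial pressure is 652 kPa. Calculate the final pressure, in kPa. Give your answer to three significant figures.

P₂ ≈ 22.6 kPa

Since PV^γ is constant along a reversible adiabat, P₂ = P₁ (V₁/V₂)^γ.
P₂ = 652 × (1/21.9)^(1.09) = 22.55 kPa.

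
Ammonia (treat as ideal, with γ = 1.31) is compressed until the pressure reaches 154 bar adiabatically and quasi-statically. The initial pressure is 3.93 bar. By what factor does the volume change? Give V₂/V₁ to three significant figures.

From PV^γ = const, V₂/V₁ = (P₁/P₂)^(1/γ).
V₂/V₁ = (3.93/154)^(0.763) = 0.0608.

V₂/V₁ ≈ 0.0608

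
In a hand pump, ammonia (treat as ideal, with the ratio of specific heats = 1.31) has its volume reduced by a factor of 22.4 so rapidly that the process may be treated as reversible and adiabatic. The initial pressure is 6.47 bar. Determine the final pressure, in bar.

Since PV^γ is constant along a reversible adiabat, P₂ = P₁ (V₁/V₂)^γ.
P₂ = 6.47 × 22.4^(1.31) = 380 bar.

P₂ ≈ 380 bar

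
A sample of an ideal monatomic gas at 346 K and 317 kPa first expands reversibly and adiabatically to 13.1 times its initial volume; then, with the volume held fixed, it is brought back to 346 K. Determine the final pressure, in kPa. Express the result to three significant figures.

P₃ ≈ 24.2 kPa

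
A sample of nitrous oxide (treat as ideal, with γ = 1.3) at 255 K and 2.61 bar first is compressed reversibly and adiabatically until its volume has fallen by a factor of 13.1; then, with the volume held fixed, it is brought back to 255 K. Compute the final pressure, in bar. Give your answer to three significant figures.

P₃ ≈ 34.2 bar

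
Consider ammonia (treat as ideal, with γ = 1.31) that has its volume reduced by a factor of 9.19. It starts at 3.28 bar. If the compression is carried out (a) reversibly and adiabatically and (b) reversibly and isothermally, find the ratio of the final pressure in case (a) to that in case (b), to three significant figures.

Isothermal: P_b = P₁(V₁/V₂) = 3.28×9.19.
Adiabatic: P_a = P₁(V₁/V₂)^γ = 3.28×9.19^(1.31).
P_a/P_b = (V₁/V₂)^(γ−1) = 9.19^(0.31) = 1.989.

P_adiabatic / P_isothermal ≈ 1.99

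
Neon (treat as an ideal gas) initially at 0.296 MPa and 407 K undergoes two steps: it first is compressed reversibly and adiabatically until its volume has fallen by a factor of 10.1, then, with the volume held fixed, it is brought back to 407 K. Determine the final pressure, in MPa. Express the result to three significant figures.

P₃ ≈ 2.99 MPa

For a monatomic ideal gas γ = 5/3.
Adiabatic step (PV^γ = const): P₂ = 0.296×10.1^(5/3) = 13.97 MPa; T₂ = 407×10.1^(2/3) = 1902 K.
Isochoric: P₃ = P₂(T₃/T₂) = 13.97 × (407/1902) = 2.99 MPa.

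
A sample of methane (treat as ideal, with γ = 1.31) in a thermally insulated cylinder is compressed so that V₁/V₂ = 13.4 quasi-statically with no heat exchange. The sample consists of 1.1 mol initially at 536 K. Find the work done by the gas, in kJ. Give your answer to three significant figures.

W ≈ -19.5 kJ

For a reversible adiabat TV^(γ−1) is constant, so T₂ = T₁ (V₁/V₂)^(γ−1).
T₂ = 536 × 13.4^(0.31) = 1198 K.
Q = 0, so ΔU = W_on_gas = nCᵥΔT with Cᵥ = R/(γ−1) = 26.82 J/(mol·K).
ΔU = 1.1 × 26.82 × (1198 − 536) = 19540 J.
Work done by the gas = −ΔU = -19540 J.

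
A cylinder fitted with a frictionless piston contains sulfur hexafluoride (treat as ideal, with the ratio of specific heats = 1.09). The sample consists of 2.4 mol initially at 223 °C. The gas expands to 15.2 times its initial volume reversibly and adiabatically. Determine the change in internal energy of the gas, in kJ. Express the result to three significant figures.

For a reversible adiabat TV^(γ−1) is constant, so T₂ = T₁ (V₁/V₂)^(γ−1).
T₁ = 223 °C = 496.1 K.
T₂ = 496.1 × (1/15.2)^(0.09) = 388.4 K.
Q = 0, so ΔU = W_on_gas = nCᵥΔT with Cᵥ = R/(γ−1) = 92.38 J/(mol·K).
ΔU = 2.4 × 92.38 × (388.4 − 496.1) = -23900 J.

ΔU ≈ -23.9 kJ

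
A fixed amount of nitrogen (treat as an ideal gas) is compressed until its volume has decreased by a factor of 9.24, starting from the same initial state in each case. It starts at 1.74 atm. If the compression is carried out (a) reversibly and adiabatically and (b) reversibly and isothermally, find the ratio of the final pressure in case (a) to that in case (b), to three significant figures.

P_adiabatic / P_isothermal ≈ 2.43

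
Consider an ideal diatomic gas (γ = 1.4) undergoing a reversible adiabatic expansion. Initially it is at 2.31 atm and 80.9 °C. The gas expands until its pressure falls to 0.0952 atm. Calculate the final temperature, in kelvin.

T₂ ≈ 142 K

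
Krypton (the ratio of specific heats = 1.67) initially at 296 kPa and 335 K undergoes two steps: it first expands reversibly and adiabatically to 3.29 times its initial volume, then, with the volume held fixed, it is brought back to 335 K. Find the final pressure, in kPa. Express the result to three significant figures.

Adiabatic step (PV^γ = const): P₂ = 296×(1/3.29)^(1.67) = 40.51 kPa; T₂ = 335×(1/3.29)^(0.67) = 150.8 K.
Isochoric: P₃ = P₂(T₃/T₂) = 40.51 × (335/150.8) = 89.97 kPa.

P₃ ≈ 90.0 kPa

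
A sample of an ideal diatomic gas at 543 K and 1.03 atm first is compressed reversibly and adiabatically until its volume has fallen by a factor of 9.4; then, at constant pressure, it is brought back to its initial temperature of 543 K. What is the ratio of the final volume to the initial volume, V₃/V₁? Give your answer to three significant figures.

V₃/V₁ ≈ 0.0434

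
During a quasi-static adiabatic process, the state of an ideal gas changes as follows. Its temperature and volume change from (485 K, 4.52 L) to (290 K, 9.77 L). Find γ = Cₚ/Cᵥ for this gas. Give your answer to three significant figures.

TV^(γ−1) = const ⇒ γ − 1 = ln(T₂/T₁) / ln(V₁/V₂).
γ = 1 + ln(290/485) / ln(4.52/9.77) = 1.667.

γ ≈ 1.67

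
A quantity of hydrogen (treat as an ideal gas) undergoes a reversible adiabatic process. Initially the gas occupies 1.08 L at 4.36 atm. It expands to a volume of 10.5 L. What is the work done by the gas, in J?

W ≈ 713 J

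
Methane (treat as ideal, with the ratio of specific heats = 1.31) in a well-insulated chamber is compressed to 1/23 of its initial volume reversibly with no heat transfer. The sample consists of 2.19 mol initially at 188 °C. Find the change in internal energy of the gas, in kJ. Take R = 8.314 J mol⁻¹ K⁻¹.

ΔU ≈ 44.5 kJ

Adiabatic: T₁V₁^(γ−1) = T₂V₂^(γ−1) ⇒ T₂ = T₁ (V₁/V₂)^(γ−1).
T₁ = 188 °C = 461.1 K.
T₂ = 461.1 × 23^(0.31) = 1219 K.
Q = 0, so ΔU = W_on_gas = nCᵥΔT with Cᵥ = R/(γ−1) = 26.82 J/(mol·K).
ΔU = 2.19 × 26.82 × (1219 − 461.1) = 44510 J.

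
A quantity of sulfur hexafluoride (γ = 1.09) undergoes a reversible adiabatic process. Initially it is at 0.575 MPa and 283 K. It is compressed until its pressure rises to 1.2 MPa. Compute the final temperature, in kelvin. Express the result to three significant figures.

T₂ ≈ 301 K

Along an adiabat T P^((1−γ)/γ) is constant, so T₂ = T₁ (P₂/P₁)^((γ−1)/γ).
T₂ = 283 × (1.2/0.575)^(0.0826) = 300.7 K.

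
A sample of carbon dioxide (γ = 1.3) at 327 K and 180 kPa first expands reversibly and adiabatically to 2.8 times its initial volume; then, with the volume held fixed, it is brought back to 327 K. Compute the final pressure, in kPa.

P₃ ≈ 64.3 kPa

Adiabatic step (PV^γ = const): P₂ = 180×(1/2.8)^(1.3) = 47.2 kPa; T₂ = 327×(1/2.8)^(0.3) = 240.1 K.
Isochoric: P₃ = P₂(T₃/T₂) = 47.2 × (327/240.1) = 64.29 kPa.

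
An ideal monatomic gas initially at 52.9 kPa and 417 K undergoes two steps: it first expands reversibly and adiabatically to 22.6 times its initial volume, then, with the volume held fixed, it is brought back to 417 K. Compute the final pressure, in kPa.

P₃ ≈ 2.34 kPa

For a monatomic ideal gas γ = 5/3.
Adiabatic step (PV^γ = const): P₂ = 52.9×(1/22.6)^(5/3) = 0.2928 kPa; T₂ = 417×(1/22.6)^(2/3) = 52.17 K.
Isochoric: P₃ = P₂(T₃/T₂) = 0.2928 × (417/52.17) = 2.341 kPa.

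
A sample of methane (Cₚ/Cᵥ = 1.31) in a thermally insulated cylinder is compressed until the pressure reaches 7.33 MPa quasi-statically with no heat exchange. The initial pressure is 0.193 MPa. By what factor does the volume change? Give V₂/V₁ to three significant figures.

V₂/V₁ ≈ 0.0623

From PV^γ = const, V₂/V₁ = (P₁/P₂)^(1/γ).
V₂/V₁ = (0.193/7.33)^(0.763) = 0.06226.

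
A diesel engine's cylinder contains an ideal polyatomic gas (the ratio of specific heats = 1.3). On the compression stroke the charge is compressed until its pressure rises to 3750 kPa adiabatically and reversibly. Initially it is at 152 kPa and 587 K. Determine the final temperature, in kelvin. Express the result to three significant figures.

Along an adiabat T P^((1−γ)/γ) is constant, so T₂ = T₁ (P₂/P₁)^((γ−1)/γ).
T₂ = 587 × (3750/152)^(0.231) = 1230 K.

T₂ ≈ 1230 K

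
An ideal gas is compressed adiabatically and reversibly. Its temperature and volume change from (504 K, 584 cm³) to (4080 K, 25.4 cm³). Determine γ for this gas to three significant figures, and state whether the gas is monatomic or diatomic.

TV^(γ−1) = const ⇒ γ − 1 = ln(T₂/T₁) / ln(V₁/V₂).
γ = 1 + ln(4080/504) / ln(584/25.4) = 1.667.
γ ≈ 1.67 is close to 5/3, so the gas is monatomic.

γ ≈ 1.67; monatomic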